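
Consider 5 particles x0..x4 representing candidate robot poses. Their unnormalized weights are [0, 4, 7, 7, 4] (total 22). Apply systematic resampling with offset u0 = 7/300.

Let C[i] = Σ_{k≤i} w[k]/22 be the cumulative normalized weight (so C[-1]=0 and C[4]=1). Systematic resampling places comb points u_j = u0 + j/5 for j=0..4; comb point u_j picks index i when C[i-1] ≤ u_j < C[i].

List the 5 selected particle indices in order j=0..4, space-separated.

C = [0, 2/11, 1/2, 9/11, 1]
j=0: u_0=7/300 ∈ [0, 2/11) → index 1
j=1: u_1=67/300 ∈ [2/11, 1/2) → index 2
j=2: u_2=127/300 ∈ [2/11, 1/2) → index 2
j=3: u_3=187/300 ∈ [1/2, 9/11) → index 3
j=4: u_4=247/300 ∈ [9/11, 1) → index 4

1 2 2 3 4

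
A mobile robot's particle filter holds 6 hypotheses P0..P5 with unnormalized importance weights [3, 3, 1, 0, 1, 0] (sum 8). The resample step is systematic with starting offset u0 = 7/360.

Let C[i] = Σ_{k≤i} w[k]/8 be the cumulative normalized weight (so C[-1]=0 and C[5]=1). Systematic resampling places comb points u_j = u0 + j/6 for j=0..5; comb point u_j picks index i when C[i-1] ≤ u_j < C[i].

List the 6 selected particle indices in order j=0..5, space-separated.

C = [3/8, 3/4, 7/8, 7/8, 1, 1]
j=0: u_0=7/360 ∈ [0, 3/8) → index 0
j=1: u_1=67/360 ∈ [0, 3/8) → index 0
j=2: u_2=127/360 ∈ [0, 3/8) → index 0
j=3: u_3=187/360 ∈ [3/8, 3/4) → index 1
j=4: u_4=247/360 ∈ [3/8, 3/4) → index 1
j=5: u_5=307/360 ∈ [3/4, 7/8) → index 2

0 0 0 1 1 2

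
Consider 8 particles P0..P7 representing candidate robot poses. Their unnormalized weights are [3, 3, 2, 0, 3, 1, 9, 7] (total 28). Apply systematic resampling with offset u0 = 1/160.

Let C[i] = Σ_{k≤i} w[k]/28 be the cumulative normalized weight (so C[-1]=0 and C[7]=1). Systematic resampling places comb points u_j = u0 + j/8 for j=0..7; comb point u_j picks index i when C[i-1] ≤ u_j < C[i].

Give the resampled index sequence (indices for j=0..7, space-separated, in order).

0 1 2 4 6 6 7 7

C = [3/28, 3/14, 2/7, 2/7, 11/28, 3/7, 3/4, 1]
j=0: u_0=1/160 ∈ [0, 3/28) → index 0
j=1: u_1=21/160 ∈ [3/28, 3/14) → index 1
j=2: u_2=41/160 ∈ [3/14, 2/7) → index 2
j=3: u_3=61/160 ∈ [2/7, 11/28) → index 4
j=4: u_4=81/160 ∈ [3/7, 3/4) → index 6
j=5: u_5=101/160 ∈ [3/7, 3/4) → index 6
j=6: u_6=121/160 ∈ [3/4, 1) → index 7
j=7: u_7=141/160 ∈ [3/4, 1) → index 7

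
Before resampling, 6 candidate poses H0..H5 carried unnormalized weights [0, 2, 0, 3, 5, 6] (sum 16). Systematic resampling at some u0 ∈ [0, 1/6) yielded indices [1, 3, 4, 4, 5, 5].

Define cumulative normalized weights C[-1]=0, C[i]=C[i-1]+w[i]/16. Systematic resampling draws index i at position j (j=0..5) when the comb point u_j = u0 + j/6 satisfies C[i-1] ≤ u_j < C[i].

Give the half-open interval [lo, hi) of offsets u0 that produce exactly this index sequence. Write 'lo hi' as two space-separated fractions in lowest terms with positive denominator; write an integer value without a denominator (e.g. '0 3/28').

0 1/8

C = [0, 1/8, 1/8, 5/16, 5/8, 1]
j=0 picked index 1: u0 ∈ [0, 1/8)
j=1 picked index 3: u0 ∈ [-1/24, 7/48)
j=2 picked index 4: u0 ∈ [-1/48, 7/24)
j=3 picked index 4: u0 ∈ [-3/16, 1/8)
j=4 picked index 5: u0 ∈ [-1/24, 1/3)
j=5 picked index 5: u0 ∈ [-5/24, 1/6)
intersection: [0, 1/8)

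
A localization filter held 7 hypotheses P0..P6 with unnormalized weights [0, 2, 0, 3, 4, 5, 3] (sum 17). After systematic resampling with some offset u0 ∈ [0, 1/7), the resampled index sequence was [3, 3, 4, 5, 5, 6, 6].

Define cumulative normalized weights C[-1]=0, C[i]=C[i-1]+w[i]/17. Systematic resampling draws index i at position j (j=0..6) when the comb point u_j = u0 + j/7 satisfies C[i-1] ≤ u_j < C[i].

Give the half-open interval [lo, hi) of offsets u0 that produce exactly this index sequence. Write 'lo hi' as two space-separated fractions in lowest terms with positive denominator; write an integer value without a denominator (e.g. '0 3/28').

C = [0, 2/17, 2/17, 5/17, 9/17, 14/17, 1]
j=0 picked index 3: u0 ∈ [2/17, 5/17)
j=1 picked index 3: u0 ∈ [-3/119, 18/119)
j=2 picked index 4: u0 ∈ [1/119, 29/119)
j=3 picked index 5: u0 ∈ [12/119, 47/119)
j=4 picked index 5: u0 ∈ [-5/119, 30/119)
j=5 picked index 6: u0 ∈ [13/119, 2/7)
j=6 picked index 6: u0 ∈ [-4/119, 1/7)
intersection: [2/17, 1/7)

2/17 1/7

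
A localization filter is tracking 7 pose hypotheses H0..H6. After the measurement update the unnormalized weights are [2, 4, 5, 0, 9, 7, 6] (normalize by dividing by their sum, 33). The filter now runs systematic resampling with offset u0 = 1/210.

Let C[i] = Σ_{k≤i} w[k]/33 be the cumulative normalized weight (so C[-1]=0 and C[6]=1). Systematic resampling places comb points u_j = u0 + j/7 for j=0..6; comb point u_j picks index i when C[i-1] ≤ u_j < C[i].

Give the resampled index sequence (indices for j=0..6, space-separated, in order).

C = [2/33, 2/11, 1/3, 1/3, 20/33, 9/11, 1]
j=0: u_0=1/210 ∈ [0, 2/33) → index 0
j=1: u_1=31/210 ∈ [2/33, 2/11) → index 1
j=2: u_2=61/210 ∈ [2/11, 1/3) → index 2
j=3: u_3=13/30 ∈ [1/3, 20/33) → index 4
j=4: u_4=121/210 ∈ [1/3, 20/33) → index 4
j=5: u_5=151/210 ∈ [20/33, 9/11) → index 5
j=6: u_6=181/210 ∈ [9/11, 1) → index 6

0 1 2 4 4 5 6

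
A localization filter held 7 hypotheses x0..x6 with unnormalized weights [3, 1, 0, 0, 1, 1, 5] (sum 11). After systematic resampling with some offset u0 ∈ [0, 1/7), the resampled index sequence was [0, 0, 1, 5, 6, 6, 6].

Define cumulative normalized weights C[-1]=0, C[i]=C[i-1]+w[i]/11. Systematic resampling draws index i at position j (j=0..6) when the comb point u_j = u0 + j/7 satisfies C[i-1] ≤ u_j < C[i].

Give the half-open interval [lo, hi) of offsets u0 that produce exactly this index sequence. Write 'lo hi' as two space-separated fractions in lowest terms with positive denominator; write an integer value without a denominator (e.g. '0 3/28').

2/77 6/77

C = [3/11, 4/11, 4/11, 4/11, 5/11, 6/11, 1]
j=0 picked index 0: u0 ∈ [0, 3/11)
j=1 picked index 0: u0 ∈ [-1/7, 10/77)
j=2 picked index 1: u0 ∈ [-1/77, 6/77)
j=3 picked index 5: u0 ∈ [2/77, 9/77)
j=4 picked index 6: u0 ∈ [-2/77, 3/7)
j=5 picked index 6: u0 ∈ [-13/77, 2/7)
j=6 picked index 6: u0 ∈ [-24/77, 1/7)
intersection: [2/77, 6/77)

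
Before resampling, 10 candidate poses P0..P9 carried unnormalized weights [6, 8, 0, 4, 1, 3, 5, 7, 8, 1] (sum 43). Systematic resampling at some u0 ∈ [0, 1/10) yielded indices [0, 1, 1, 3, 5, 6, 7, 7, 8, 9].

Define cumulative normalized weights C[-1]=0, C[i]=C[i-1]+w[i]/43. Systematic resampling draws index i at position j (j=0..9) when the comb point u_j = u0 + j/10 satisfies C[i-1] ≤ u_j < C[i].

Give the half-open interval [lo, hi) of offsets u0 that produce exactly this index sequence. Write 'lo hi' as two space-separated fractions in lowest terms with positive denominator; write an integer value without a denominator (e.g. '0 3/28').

33/430 39/430

C = [6/43, 14/43, 14/43, 18/43, 19/43, 22/43, 27/43, 34/43, 42/43, 1]
j=0 picked index 0: u0 ∈ [0, 6/43)
j=1 picked index 1: u0 ∈ [17/430, 97/430)
j=2 picked index 1: u0 ∈ [-13/215, 27/215)
j=3 picked index 3: u0 ∈ [11/430, 51/430)
j=4 picked index 5: u0 ∈ [9/215, 24/215)
j=5 picked index 6: u0 ∈ [1/86, 11/86)
j=6 picked index 7: u0 ∈ [6/215, 41/215)
j=7 picked index 7: u0 ∈ [-31/430, 39/430)
j=8 picked index 8: u0 ∈ [-2/215, 38/215)
j=9 picked index 9: u0 ∈ [33/430, 1/10)
intersection: [33/430, 39/430)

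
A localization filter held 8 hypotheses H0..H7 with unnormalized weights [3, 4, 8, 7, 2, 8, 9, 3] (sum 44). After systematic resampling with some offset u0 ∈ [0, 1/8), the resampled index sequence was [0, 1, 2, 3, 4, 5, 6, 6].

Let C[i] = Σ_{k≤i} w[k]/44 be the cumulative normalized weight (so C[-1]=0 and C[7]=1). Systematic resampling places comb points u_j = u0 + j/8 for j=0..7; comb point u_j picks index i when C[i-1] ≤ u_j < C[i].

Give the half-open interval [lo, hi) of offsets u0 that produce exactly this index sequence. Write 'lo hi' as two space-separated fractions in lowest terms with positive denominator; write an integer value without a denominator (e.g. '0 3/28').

0 3/88

C = [3/44, 7/44, 15/44, 1/2, 6/11, 8/11, 41/44, 1]
j=0 picked index 0: u0 ∈ [0, 3/44)
j=1 picked index 1: u0 ∈ [-5/88, 3/88)
j=2 picked index 2: u0 ∈ [-1/11, 1/11)
j=3 picked index 3: u0 ∈ [-3/88, 1/8)
j=4 picked index 4: u0 ∈ [0, 1/22)
j=5 picked index 5: u0 ∈ [-7/88, 9/88)
j=6 picked index 6: u0 ∈ [-1/44, 2/11)
j=7 picked index 6: u0 ∈ [-13/88, 5/88)
intersection: [0, 3/88)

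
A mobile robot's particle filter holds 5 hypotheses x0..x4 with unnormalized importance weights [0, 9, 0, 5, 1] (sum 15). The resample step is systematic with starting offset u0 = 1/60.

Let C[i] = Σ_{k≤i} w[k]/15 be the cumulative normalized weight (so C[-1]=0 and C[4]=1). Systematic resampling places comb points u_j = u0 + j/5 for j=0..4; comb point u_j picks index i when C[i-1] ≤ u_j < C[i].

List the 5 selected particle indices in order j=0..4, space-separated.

C = [0, 3/5, 3/5, 14/15, 1]
j=0: u_0=1/60 ∈ [0, 3/5) → index 1
j=1: u_1=13/60 ∈ [0, 3/5) → index 1
j=2: u_2=5/12 ∈ [0, 3/5) → index 1
j=3: u_3=37/60 ∈ [3/5, 14/15) → index 3
j=4: u_4=49/60 ∈ [3/5, 14/15) → index 3

1 1 1 3 3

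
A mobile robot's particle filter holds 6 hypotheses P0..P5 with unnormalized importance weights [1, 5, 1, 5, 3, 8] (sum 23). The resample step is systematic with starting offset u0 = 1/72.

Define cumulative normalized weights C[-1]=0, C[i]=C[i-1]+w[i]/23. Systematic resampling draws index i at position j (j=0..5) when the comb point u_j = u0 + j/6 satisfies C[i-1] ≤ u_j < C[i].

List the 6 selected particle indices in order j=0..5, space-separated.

C = [1/23, 6/23, 7/23, 12/23, 15/23, 1]
j=0: u_0=1/72 ∈ [0, 1/23) → index 0
j=1: u_1=13/72 ∈ [1/23, 6/23) → index 1
j=2: u_2=25/72 ∈ [7/23, 12/23) → index 3
j=3: u_3=37/72 ∈ [7/23, 12/23) → index 3
j=4: u_4=49/72 ∈ [15/23, 1) → index 5
j=5: u_5=61/72 ∈ [15/23, 1) → index 5

0 1 3 3 5 5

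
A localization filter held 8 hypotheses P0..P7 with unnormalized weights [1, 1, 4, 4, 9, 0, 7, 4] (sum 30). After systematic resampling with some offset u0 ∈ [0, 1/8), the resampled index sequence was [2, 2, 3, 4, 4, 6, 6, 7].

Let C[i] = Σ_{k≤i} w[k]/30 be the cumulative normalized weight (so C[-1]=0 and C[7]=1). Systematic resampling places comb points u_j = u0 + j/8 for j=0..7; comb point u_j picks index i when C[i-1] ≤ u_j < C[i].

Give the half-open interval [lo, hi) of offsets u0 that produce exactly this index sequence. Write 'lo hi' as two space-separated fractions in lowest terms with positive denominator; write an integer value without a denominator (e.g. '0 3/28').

1/15 3/40

C = [1/30, 1/15, 1/5, 1/3, 19/30, 19/30, 13/15, 1]
j=0 picked index 2: u0 ∈ [1/15, 1/5)
j=1 picked index 2: u0 ∈ [-7/120, 3/40)
j=2 picked index 3: u0 ∈ [-1/20, 1/12)
j=3 picked index 4: u0 ∈ [-1/24, 31/120)
j=4 picked index 4: u0 ∈ [-1/6, 2/15)
j=5 picked index 6: u0 ∈ [1/120, 29/120)
j=6 picked index 6: u0 ∈ [-7/60, 7/60)
j=7 picked index 7: u0 ∈ [-1/120, 1/8)
intersection: [1/15, 3/40)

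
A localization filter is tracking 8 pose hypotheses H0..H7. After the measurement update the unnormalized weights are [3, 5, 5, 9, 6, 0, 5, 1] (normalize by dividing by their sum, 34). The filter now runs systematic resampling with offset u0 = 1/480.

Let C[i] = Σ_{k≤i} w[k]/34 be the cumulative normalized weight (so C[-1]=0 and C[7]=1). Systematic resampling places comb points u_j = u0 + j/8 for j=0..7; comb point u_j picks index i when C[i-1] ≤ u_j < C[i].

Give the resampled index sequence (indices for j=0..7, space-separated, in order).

0 1 2 2 3 3 4 6

C = [3/34, 4/17, 13/34, 11/17, 14/17, 14/17, 33/34, 1]
j=0: u_0=1/480 ∈ [0, 3/34) → index 0
j=1: u_1=61/480 ∈ [3/34, 4/17) → index 1
j=2: u_2=121/480 ∈ [4/17, 13/34) → index 2
j=3: u_3=181/480 ∈ [4/17, 13/34) → index 2
j=4: u_4=241/480 ∈ [13/34, 11/17) → index 3
j=5: u_5=301/480 ∈ [13/34, 11/17) → index 3
j=6: u_6=361/480 ∈ [11/17, 14/17) → index 4
j=7: u_7=421/480 ∈ [14/17, 33/34) → index 6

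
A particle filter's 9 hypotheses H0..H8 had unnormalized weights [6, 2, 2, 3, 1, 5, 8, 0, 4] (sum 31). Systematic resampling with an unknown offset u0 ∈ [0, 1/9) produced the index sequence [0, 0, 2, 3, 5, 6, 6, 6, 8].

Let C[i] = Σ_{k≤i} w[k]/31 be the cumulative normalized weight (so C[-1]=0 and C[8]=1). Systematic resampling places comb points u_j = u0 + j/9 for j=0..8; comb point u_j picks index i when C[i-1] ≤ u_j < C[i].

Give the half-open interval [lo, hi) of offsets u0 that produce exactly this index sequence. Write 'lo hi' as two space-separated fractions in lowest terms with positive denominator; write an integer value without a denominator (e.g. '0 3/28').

16/279 23/279

C = [6/31, 8/31, 10/31, 13/31, 14/31, 19/31, 27/31, 27/31, 1]
j=0 picked index 0: u0 ∈ [0, 6/31)
j=1 picked index 0: u0 ∈ [-1/9, 23/279)
j=2 picked index 2: u0 ∈ [10/279, 28/279)
j=3 picked index 3: u0 ∈ [-1/93, 8/93)
j=4 picked index 5: u0 ∈ [2/279, 47/279)
j=5 picked index 6: u0 ∈ [16/279, 88/279)
j=6 picked index 6: u0 ∈ [-5/93, 19/93)
j=7 picked index 6: u0 ∈ [-46/279, 26/279)
j=8 picked index 8: u0 ∈ [-5/279, 1/9)
intersection: [16/279, 23/279)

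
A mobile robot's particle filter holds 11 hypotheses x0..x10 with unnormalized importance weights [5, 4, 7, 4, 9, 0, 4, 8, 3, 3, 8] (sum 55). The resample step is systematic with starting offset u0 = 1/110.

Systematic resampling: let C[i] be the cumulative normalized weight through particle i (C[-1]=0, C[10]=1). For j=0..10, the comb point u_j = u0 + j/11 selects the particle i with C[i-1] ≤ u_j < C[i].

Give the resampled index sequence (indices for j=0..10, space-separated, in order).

C = [1/11, 9/55, 16/55, 4/11, 29/55, 29/55, 3/5, 41/55, 4/5, 47/55, 1]
j=0: u_0=1/110 ∈ [0, 1/11) → index 0
j=1: u_1=1/10 ∈ [1/11, 9/55) → index 1
j=2: u_2=21/110 ∈ [9/55, 16/55) → index 2
j=3: u_3=31/110 ∈ [9/55, 16/55) → index 2
j=4: u_4=41/110 ∈ [4/11, 29/55) → index 4
j=5: u_5=51/110 ∈ [4/11, 29/55) → index 4
j=6: u_6=61/110 ∈ [29/55, 3/5) → index 6
j=7: u_7=71/110 ∈ [3/5, 41/55) → index 7
j=8: u_8=81/110 ∈ [3/5, 41/55) → index 7
j=9: u_9=91/110 ∈ [4/5, 47/55) → index 9
j=10: u_10=101/110 ∈ [47/55, 1) → index 10

0 1 2 2 4 4 6 7 7 9 10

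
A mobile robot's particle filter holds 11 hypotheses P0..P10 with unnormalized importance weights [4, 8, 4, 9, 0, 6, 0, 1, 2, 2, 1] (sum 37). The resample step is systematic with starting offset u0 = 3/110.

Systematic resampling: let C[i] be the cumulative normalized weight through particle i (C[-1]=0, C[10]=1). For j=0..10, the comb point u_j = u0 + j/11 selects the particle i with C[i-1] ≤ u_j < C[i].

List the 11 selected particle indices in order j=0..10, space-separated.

C = [4/37, 12/37, 16/37, 25/37, 25/37, 31/37, 31/37, 32/37, 34/37, 36/37, 1]
j=0: u_0=3/110 ∈ [0, 4/37) → index 0
j=1: u_1=13/110 ∈ [4/37, 12/37) → index 1
j=2: u_2=23/110 ∈ [4/37, 12/37) → index 1
j=3: u_3=3/10 ∈ [4/37, 12/37) → index 1
j=4: u_4=43/110 ∈ [12/37, 16/37) → index 2
j=5: u_5=53/110 ∈ [16/37, 25/37) → index 3
j=6: u_6=63/110 ∈ [16/37, 25/37) → index 3
j=7: u_7=73/110 ∈ [16/37, 25/37) → index 3
j=8: u_8=83/110 ∈ [25/37, 31/37) → index 5
j=9: u_9=93/110 ∈ [31/37, 32/37) → index 7
j=10: u_10=103/110 ∈ [34/37, 36/37) → index 9

0 1 1 1 2 3 3 3 5 7 9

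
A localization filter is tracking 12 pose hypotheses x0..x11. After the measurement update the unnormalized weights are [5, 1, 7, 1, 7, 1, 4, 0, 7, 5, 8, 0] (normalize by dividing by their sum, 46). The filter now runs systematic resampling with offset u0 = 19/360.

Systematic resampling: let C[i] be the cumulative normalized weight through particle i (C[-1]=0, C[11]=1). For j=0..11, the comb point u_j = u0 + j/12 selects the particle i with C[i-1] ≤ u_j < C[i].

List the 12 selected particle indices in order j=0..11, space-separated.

0 2 2 3 4 5 6 8 9 9 10 10

C = [5/46, 3/23, 13/46, 7/23, 21/46, 11/23, 13/23, 13/23, 33/46, 19/23, 1, 1]
j=0: u_0=19/360 ∈ [0, 5/46) → index 0
j=1: u_1=49/360 ∈ [3/23, 13/46) → index 2
j=2: u_2=79/360 ∈ [3/23, 13/46) → index 2
j=3: u_3=109/360 ∈ [13/46, 7/23) → index 3
j=4: u_4=139/360 ∈ [7/23, 21/46) → index 4
j=5: u_5=169/360 ∈ [21/46, 11/23) → index 5
j=6: u_6=199/360 ∈ [11/23, 13/23) → index 6
j=7: u_7=229/360 ∈ [13/23, 33/46) → index 8
j=8: u_8=259/360 ∈ [33/46, 19/23) → index 9
j=9: u_9=289/360 ∈ [33/46, 19/23) → index 9
j=10: u_10=319/360 ∈ [19/23, 1) → index 10
j=11: u_11=349/360 ∈ [19/23, 1) → index 10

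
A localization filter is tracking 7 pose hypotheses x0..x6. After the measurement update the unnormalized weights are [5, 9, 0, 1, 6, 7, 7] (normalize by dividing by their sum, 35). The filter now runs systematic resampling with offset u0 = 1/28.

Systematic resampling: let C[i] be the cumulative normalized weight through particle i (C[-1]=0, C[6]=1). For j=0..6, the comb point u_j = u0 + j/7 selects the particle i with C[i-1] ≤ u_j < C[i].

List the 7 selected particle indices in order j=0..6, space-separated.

C = [1/7, 2/5, 2/5, 3/7, 3/5, 4/5, 1]
j=0: u_0=1/28 ∈ [0, 1/7) → index 0
j=1: u_1=5/28 ∈ [1/7, 2/5) → index 1
j=2: u_2=9/28 ∈ [1/7, 2/5) → index 1
j=3: u_3=13/28 ∈ [3/7, 3/5) → index 4
j=4: u_4=17/28 ∈ [3/5, 4/5) → index 5
j=5: u_5=3/4 ∈ [3/5, 4/5) → index 5
j=6: u_6=25/28 ∈ [4/5, 1) → index 6

0 1 1 4 5 5 6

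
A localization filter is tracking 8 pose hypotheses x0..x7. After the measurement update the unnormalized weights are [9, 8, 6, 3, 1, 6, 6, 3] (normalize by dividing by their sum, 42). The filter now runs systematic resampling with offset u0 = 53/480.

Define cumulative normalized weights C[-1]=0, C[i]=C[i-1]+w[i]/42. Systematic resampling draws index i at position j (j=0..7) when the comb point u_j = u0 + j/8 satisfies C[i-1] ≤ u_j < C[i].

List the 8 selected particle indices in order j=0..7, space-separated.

C = [3/14, 17/42, 23/42, 13/21, 9/14, 11/14, 13/14, 1]
j=0: u_0=53/480 ∈ [0, 3/14) → index 0
j=1: u_1=113/480 ∈ [3/14, 17/42) → index 1
j=2: u_2=173/480 ∈ [3/14, 17/42) → index 1
j=3: u_3=233/480 ∈ [17/42, 23/42) → index 2
j=4: u_4=293/480 ∈ [23/42, 13/21) → index 3
j=5: u_5=353/480 ∈ [9/14, 11/14) → index 5
j=6: u_6=413/480 ∈ [11/14, 13/14) → index 6
j=7: u_7=473/480 ∈ [13/14, 1) → index 7

0 1 1 2 3 5 6 7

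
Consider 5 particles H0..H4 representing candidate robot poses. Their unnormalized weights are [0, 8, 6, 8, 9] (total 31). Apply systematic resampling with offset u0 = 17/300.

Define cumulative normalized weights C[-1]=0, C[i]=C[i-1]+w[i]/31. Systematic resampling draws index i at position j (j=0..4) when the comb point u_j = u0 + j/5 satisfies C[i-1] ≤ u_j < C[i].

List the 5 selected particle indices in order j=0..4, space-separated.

1 1 3 3 4

C = [0, 8/31, 14/31, 22/31, 1]
j=0: u_0=17/300 ∈ [0, 8/31) → index 1
j=1: u_1=77/300 ∈ [0, 8/31) → index 1
j=2: u_2=137/300 ∈ [14/31, 22/31) → index 3
j=3: u_3=197/300 ∈ [14/31, 22/31) → index 3
j=4: u_4=257/300 ∈ [22/31, 1) → index 4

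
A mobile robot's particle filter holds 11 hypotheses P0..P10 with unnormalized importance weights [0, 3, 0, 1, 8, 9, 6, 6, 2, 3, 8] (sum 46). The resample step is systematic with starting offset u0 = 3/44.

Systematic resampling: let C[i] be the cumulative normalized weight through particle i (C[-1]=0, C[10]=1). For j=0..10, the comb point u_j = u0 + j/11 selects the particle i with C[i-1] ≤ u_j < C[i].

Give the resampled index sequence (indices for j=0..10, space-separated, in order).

C = [0, 3/46, 3/46, 2/23, 6/23, 21/46, 27/46, 33/46, 35/46, 19/23, 1]
j=0: u_0=3/44 ∈ [3/46, 2/23) → index 3
j=1: u_1=7/44 ∈ [2/23, 6/23) → index 4
j=2: u_2=1/4 ∈ [2/23, 6/23) → index 4
j=3: u_3=15/44 ∈ [6/23, 21/46) → index 5
j=4: u_4=19/44 ∈ [6/23, 21/46) → index 5
j=5: u_5=23/44 ∈ [21/46, 27/46) → index 6
j=6: u_6=27/44 ∈ [27/46, 33/46) → index 7
j=7: u_7=31/44 ∈ [27/46, 33/46) → index 7
j=8: u_8=35/44 ∈ [35/46, 19/23) → index 9
j=9: u_9=39/44 ∈ [19/23, 1) → index 10
j=10: u_10=43/44 ∈ [19/23, 1) → index 10

3 4 4 5 5 6 7 7 9 10 10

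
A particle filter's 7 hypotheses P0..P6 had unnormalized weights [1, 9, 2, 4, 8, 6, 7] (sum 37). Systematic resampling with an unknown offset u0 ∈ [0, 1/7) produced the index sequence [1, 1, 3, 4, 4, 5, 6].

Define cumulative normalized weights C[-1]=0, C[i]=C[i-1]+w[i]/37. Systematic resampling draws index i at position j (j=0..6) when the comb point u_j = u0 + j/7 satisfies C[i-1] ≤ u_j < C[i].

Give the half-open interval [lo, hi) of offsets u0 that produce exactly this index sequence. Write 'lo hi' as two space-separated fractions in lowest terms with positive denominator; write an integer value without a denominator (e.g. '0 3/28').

10/259 20/259

C = [1/37, 10/37, 12/37, 16/37, 24/37, 30/37, 1]
j=0 picked index 1: u0 ∈ [1/37, 10/37)
j=1 picked index 1: u0 ∈ [-30/259, 33/259)
j=2 picked index 3: u0 ∈ [10/259, 38/259)
j=3 picked index 4: u0 ∈ [1/259, 57/259)
j=4 picked index 4: u0 ∈ [-36/259, 20/259)
j=5 picked index 5: u0 ∈ [-17/259, 25/259)
j=6 picked index 6: u0 ∈ [-12/259, 1/7)
intersection: [10/259, 20/259)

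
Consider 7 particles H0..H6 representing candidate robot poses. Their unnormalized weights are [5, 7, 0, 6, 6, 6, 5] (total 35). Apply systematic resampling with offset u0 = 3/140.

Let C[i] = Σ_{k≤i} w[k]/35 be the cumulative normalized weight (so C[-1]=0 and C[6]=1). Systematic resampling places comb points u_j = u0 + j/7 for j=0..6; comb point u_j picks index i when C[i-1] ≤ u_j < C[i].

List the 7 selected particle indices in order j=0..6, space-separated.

0 1 1 3 4 5 6

C = [1/7, 12/35, 12/35, 18/35, 24/35, 6/7, 1]
j=0: u_0=3/140 ∈ [0, 1/7) → index 0
j=1: u_1=23/140 ∈ [1/7, 12/35) → index 1
j=2: u_2=43/140 ∈ [1/7, 12/35) → index 1
j=3: u_3=9/20 ∈ [12/35, 18/35) → index 3
j=4: u_4=83/140 ∈ [18/35, 24/35) → index 4
j=5: u_5=103/140 ∈ [24/35, 6/7) → index 5
j=6: u_6=123/140 ∈ [6/7, 1) → index 6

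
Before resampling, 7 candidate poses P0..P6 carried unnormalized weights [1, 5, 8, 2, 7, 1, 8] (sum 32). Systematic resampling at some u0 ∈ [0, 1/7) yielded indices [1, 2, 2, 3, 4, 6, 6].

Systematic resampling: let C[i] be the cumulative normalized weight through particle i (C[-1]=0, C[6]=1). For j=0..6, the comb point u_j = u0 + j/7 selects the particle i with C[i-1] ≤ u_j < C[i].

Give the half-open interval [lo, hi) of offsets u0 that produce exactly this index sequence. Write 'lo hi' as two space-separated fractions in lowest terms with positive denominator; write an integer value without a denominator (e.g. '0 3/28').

5/112 1/14

C = [1/32, 3/16, 7/16, 1/2, 23/32, 3/4, 1]
j=0 picked index 1: u0 ∈ [1/32, 3/16)
j=1 picked index 2: u0 ∈ [5/112, 33/112)
j=2 picked index 2: u0 ∈ [-11/112, 17/112)
j=3 picked index 3: u0 ∈ [1/112, 1/14)
j=4 picked index 4: u0 ∈ [-1/14, 33/224)
j=5 picked index 6: u0 ∈ [1/28, 2/7)
j=6 picked index 6: u0 ∈ [-3/28, 1/7)
intersection: [5/112, 1/14)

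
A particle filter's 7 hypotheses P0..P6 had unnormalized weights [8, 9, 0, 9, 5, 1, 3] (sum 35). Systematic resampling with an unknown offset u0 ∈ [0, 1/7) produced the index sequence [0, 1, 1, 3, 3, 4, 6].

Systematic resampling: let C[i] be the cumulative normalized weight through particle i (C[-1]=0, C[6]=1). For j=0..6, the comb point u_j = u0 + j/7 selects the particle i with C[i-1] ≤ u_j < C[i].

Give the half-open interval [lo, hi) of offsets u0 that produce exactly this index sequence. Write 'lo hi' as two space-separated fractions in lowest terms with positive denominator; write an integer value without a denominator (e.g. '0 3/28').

C = [8/35, 17/35, 17/35, 26/35, 31/35, 32/35, 1]
j=0 picked index 0: u0 ∈ [0, 8/35)
j=1 picked index 1: u0 ∈ [3/35, 12/35)
j=2 picked index 1: u0 ∈ [-2/35, 1/5)
j=3 picked index 3: u0 ∈ [2/35, 11/35)
j=4 picked index 3: u0 ∈ [-3/35, 6/35)
j=5 picked index 4: u0 ∈ [1/35, 6/35)
j=6 picked index 6: u0 ∈ [2/35, 1/7)
intersection: [3/35, 1/7)

3/35 1/7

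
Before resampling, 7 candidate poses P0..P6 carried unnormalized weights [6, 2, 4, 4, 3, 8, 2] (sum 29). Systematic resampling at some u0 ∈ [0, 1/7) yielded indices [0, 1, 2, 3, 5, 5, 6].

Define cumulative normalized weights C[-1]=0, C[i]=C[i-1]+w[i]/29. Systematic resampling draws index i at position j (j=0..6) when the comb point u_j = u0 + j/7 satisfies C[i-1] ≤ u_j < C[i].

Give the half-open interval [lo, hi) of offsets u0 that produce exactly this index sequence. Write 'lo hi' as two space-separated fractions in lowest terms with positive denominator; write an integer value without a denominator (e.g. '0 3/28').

C = [6/29, 8/29, 12/29, 16/29, 19/29, 27/29, 1]
j=0 picked index 0: u0 ∈ [0, 6/29)
j=1 picked index 1: u0 ∈ [13/203, 27/203)
j=2 picked index 2: u0 ∈ [-2/203, 26/203)
j=3 picked index 3: u0 ∈ [-3/203, 25/203)
j=4 picked index 5: u0 ∈ [17/203, 73/203)
j=5 picked index 5: u0 ∈ [-12/203, 44/203)
j=6 picked index 6: u0 ∈ [15/203, 1/7)
intersection: [17/203, 25/203)

17/203 25/203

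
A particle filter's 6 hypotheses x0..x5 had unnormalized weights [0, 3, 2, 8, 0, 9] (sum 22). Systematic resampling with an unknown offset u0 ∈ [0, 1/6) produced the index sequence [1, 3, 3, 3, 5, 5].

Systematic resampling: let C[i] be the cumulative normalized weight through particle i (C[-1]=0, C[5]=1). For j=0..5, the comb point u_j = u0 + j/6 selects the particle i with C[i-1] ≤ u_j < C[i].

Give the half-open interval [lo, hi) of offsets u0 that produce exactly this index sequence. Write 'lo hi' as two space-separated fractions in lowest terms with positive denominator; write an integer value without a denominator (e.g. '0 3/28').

2/33 1/11

C = [0, 3/22, 5/22, 13/22, 13/22, 1]
j=0 picked index 1: u0 ∈ [0, 3/22)
j=1 picked index 3: u0 ∈ [2/33, 14/33)
j=2 picked index 3: u0 ∈ [-7/66, 17/66)
j=3 picked index 3: u0 ∈ [-3/11, 1/11)
j=4 picked index 5: u0 ∈ [-5/66, 1/3)
j=5 picked index 5: u0 ∈ [-8/33, 1/6)
intersection: [2/33, 1/11)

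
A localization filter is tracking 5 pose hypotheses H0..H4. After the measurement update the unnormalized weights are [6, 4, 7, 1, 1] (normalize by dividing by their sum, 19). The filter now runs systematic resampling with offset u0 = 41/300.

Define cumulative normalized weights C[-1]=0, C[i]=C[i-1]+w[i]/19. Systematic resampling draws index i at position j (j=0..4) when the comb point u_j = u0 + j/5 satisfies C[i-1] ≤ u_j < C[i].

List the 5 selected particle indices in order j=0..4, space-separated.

C = [6/19, 10/19, 17/19, 18/19, 1]
j=0: u_0=41/300 ∈ [0, 6/19) → index 0
j=1: u_1=101/300 ∈ [6/19, 10/19) → index 1
j=2: u_2=161/300 ∈ [10/19, 17/19) → index 2
j=3: u_3=221/300 ∈ [10/19, 17/19) → index 2
j=4: u_4=281/300 ∈ [17/19, 18/19) → index 3

0 1 2 2 3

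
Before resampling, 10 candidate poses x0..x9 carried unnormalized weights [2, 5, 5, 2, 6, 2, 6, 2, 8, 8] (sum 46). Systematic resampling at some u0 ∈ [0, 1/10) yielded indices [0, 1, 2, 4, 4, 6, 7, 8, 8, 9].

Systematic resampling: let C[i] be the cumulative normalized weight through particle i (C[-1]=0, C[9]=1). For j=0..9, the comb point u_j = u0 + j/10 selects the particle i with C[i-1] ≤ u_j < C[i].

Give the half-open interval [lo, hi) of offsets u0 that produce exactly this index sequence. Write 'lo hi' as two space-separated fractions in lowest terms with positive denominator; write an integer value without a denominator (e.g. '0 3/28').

C = [1/23, 7/46, 6/23, 7/23, 10/23, 11/23, 14/23, 15/23, 19/23, 1]
j=0 picked index 0: u0 ∈ [0, 1/23)
j=1 picked index 1: u0 ∈ [-13/230, 6/115)
j=2 picked index 2: u0 ∈ [-11/230, 7/115)
j=3 picked index 4: u0 ∈ [1/230, 31/230)
j=4 picked index 4: u0 ∈ [-11/115, 4/115)
j=5 picked index 6: u0 ∈ [-1/46, 5/46)
j=6 picked index 7: u0 ∈ [1/115, 6/115)
j=7 picked index 8: u0 ∈ [-11/230, 29/230)
j=8 picked index 8: u0 ∈ [-17/115, 3/115)
j=9 picked index 9: u0 ∈ [-17/230, 1/10)
intersection: [1/115, 3/115)

1/115 3/115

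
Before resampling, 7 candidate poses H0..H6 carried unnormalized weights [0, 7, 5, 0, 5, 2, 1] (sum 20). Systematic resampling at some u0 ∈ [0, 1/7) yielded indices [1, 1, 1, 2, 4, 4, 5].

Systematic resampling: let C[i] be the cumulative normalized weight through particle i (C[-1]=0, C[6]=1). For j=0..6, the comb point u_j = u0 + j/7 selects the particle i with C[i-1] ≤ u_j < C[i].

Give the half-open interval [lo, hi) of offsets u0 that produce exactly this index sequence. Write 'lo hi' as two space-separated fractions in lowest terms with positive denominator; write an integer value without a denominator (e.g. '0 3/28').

1/35 9/140

C = [0, 7/20, 3/5, 3/5, 17/20, 19/20, 1]
j=0 picked index 1: u0 ∈ [0, 7/20)
j=1 picked index 1: u0 ∈ [-1/7, 29/140)
j=2 picked index 1: u0 ∈ [-2/7, 9/140)
j=3 picked index 2: u0 ∈ [-11/140, 6/35)
j=4 picked index 4: u0 ∈ [1/35, 39/140)
j=5 picked index 4: u0 ∈ [-4/35, 19/140)
j=6 picked index 5: u0 ∈ [-1/140, 13/140)
intersection: [1/35, 9/140)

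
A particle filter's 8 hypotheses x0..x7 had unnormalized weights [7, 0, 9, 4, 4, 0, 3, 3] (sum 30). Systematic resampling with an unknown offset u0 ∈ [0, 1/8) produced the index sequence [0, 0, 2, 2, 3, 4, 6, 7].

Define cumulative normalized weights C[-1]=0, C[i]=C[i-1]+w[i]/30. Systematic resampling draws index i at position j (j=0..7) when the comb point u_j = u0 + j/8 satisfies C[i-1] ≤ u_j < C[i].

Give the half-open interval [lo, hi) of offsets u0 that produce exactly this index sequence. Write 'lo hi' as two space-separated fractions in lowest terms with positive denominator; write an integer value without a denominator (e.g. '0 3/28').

1/20 13/120

C = [7/30, 7/30, 8/15, 2/3, 4/5, 4/5, 9/10, 1]
j=0 picked index 0: u0 ∈ [0, 7/30)
j=1 picked index 0: u0 ∈ [-1/8, 13/120)
j=2 picked index 2: u0 ∈ [-1/60, 17/60)
j=3 picked index 2: u0 ∈ [-17/120, 19/120)
j=4 picked index 3: u0 ∈ [1/30, 1/6)
j=5 picked index 4: u0 ∈ [1/24, 7/40)
j=6 picked index 6: u0 ∈ [1/20, 3/20)
j=7 picked index 7: u0 ∈ [1/40, 1/8)
intersection: [1/20, 13/120)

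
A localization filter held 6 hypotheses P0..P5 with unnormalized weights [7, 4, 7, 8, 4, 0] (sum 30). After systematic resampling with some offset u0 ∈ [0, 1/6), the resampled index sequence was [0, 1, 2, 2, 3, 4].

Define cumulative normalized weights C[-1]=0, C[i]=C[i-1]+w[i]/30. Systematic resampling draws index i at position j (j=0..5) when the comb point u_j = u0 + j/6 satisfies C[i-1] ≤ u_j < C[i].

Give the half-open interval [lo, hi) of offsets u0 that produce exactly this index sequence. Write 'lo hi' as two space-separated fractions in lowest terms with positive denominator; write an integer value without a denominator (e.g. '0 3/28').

C = [7/30, 11/30, 3/5, 13/15, 1, 1]
j=0 picked index 0: u0 ∈ [0, 7/30)
j=1 picked index 1: u0 ∈ [1/15, 1/5)
j=2 picked index 2: u0 ∈ [1/30, 4/15)
j=3 picked index 2: u0 ∈ [-2/15, 1/10)
j=4 picked index 3: u0 ∈ [-1/15, 1/5)
j=5 picked index 4: u0 ∈ [1/30, 1/6)
intersection: [1/15, 1/10)

1/15 1/10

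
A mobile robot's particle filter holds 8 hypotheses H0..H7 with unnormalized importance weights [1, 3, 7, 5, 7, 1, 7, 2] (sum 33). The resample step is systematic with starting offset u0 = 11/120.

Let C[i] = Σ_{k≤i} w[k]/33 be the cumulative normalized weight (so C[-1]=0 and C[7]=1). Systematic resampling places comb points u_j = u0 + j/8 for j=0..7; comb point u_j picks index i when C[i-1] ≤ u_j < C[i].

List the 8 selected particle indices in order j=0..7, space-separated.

1 2 3 3 4 5 6 7

C = [1/33, 4/33, 1/3, 16/33, 23/33, 8/11, 31/33, 1]
j=0: u_0=11/120 ∈ [1/33, 4/33) → index 1
j=1: u_1=13/60 ∈ [4/33, 1/3) → index 2
j=2: u_2=41/120 ∈ [1/3, 16/33) → index 3
j=3: u_3=7/15 ∈ [1/3, 16/33) → index 3
j=4: u_4=71/120 ∈ [16/33, 23/33) → index 4
j=5: u_5=43/60 ∈ [23/33, 8/11) → index 5
j=6: u_6=101/120 ∈ [8/11, 31/33) → index 6
j=7: u_7=29/30 ∈ [31/33, 1) → index 7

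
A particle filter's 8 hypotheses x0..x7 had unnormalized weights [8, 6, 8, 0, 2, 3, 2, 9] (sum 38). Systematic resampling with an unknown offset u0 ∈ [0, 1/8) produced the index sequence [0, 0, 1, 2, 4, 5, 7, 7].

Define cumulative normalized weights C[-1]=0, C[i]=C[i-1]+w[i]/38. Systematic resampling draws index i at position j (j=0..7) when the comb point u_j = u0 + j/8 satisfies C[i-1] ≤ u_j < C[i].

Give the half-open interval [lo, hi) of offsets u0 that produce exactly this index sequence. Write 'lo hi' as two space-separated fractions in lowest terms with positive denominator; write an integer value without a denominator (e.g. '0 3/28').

3/38 13/152

C = [4/19, 7/19, 11/19, 11/19, 12/19, 27/38, 29/38, 1]
j=0 picked index 0: u0 ∈ [0, 4/19)
j=1 picked index 0: u0 ∈ [-1/8, 13/152)
j=2 picked index 1: u0 ∈ [-3/76, 9/76)
j=3 picked index 2: u0 ∈ [-1/152, 31/152)
j=4 picked index 4: u0 ∈ [3/38, 5/38)
j=5 picked index 5: u0 ∈ [1/152, 13/152)
j=6 picked index 7: u0 ∈ [1/76, 1/4)
j=7 picked index 7: u0 ∈ [-17/152, 1/8)
intersection: [3/38, 13/152)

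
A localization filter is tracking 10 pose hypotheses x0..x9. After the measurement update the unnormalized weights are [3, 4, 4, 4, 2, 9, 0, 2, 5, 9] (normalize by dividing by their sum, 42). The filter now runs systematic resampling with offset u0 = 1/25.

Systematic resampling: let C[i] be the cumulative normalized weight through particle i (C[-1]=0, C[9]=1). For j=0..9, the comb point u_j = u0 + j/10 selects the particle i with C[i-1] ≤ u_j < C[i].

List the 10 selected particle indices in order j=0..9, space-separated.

0 1 2 3 5 5 7 8 9 9

C = [1/14, 1/6, 11/42, 5/14, 17/42, 13/21, 13/21, 2/3, 11/14, 1]
j=0: u_0=1/25 ∈ [0, 1/14) → index 0
j=1: u_1=7/50 ∈ [1/14, 1/6) → index 1
j=2: u_2=6/25 ∈ [1/6, 11/42) → index 2
j=3: u_3=17/50 ∈ [11/42, 5/14) → index 3
j=4: u_4=11/25 ∈ [17/42, 13/21) → index 5
j=5: u_5=27/50 ∈ [17/42, 13/21) → index 5
j=6: u_6=16/25 ∈ [13/21, 2/3) → index 7
j=7: u_7=37/50 ∈ [2/3, 11/14) → index 8
j=8: u_8=21/25 ∈ [11/14, 1) → index 9
j=9: u_9=47/50 ∈ [11/14, 1) → index 9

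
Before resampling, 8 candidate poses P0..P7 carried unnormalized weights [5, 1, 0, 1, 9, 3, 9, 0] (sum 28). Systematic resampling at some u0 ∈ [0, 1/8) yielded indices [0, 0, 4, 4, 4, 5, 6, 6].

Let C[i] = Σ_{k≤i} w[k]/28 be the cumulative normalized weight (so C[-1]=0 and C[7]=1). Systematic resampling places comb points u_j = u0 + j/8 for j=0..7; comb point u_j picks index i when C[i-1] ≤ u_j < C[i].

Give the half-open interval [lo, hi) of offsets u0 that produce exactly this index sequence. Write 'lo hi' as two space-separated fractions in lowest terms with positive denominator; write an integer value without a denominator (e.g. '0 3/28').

0 3/56

C = [5/28, 3/14, 3/14, 1/4, 4/7, 19/28, 1, 1]
j=0 picked index 0: u0 ∈ [0, 5/28)
j=1 picked index 0: u0 ∈ [-1/8, 3/56)
j=2 picked index 4: u0 ∈ [0, 9/28)
j=3 picked index 4: u0 ∈ [-1/8, 11/56)
j=4 picked index 4: u0 ∈ [-1/4, 1/14)
j=5 picked index 5: u0 ∈ [-3/56, 3/56)
j=6 picked index 6: u0 ∈ [-1/14, 1/4)
j=7 picked index 6: u0 ∈ [-11/56, 1/8)
intersection: [0, 3/56)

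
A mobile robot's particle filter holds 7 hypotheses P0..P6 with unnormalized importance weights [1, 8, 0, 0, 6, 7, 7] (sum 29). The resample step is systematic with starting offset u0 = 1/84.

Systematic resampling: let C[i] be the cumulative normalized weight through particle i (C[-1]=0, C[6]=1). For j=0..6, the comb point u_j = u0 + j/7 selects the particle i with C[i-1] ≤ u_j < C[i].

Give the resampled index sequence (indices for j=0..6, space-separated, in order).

C = [1/29, 9/29, 9/29, 9/29, 15/29, 22/29, 1]
j=0: u_0=1/84 ∈ [0, 1/29) → index 0
j=1: u_1=13/84 ∈ [1/29, 9/29) → index 1
j=2: u_2=25/84 ∈ [1/29, 9/29) → index 1
j=3: u_3=37/84 ∈ [9/29, 15/29) → index 4
j=4: u_4=7/12 ∈ [15/29, 22/29) → index 5
j=5: u_5=61/84 ∈ [15/29, 22/29) → index 5
j=6: u_6=73/84 ∈ [22/29, 1) → index 6

0 1 1 4 5 5 6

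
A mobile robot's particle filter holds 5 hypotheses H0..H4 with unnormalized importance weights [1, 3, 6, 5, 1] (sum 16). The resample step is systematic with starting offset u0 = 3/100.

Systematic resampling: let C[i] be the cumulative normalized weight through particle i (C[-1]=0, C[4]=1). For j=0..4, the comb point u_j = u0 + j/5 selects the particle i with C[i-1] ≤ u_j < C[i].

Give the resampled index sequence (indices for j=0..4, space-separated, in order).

0 1 2 3 3

C = [1/16, 1/4, 5/8, 15/16, 1]
j=0: u_0=3/100 ∈ [0, 1/16) → index 0
j=1: u_1=23/100 ∈ [1/16, 1/4) → index 1
j=2: u_2=43/100 ∈ [1/4, 5/8) → index 2
j=3: u_3=63/100 ∈ [5/8, 15/16) → index 3
j=4: u_4=83/100 ∈ [5/8, 15/16) → index 3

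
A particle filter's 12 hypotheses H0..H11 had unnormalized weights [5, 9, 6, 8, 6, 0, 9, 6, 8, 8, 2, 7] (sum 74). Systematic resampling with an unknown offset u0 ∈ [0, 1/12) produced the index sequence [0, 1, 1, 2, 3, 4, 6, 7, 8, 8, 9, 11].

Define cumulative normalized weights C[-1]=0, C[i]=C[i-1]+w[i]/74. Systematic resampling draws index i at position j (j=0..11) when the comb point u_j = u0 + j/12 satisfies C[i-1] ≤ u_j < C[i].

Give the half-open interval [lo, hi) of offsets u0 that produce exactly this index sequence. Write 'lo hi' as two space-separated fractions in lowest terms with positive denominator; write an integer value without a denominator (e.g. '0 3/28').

0 3/148

C = [5/74, 7/37, 10/37, 14/37, 17/37, 17/37, 43/74, 49/74, 57/74, 65/74, 67/74, 1]
j=0 picked index 0: u0 ∈ [0, 5/74)
j=1 picked index 1: u0 ∈ [-7/444, 47/444)
j=2 picked index 1: u0 ∈ [-11/111, 5/222)
j=3 picked index 2: u0 ∈ [-9/148, 3/148)
j=4 picked index 3: u0 ∈ [-7/111, 5/111)
j=5 picked index 4: u0 ∈ [-17/444, 19/444)
j=6 picked index 6: u0 ∈ [-3/74, 3/37)
j=7 picked index 7: u0 ∈ [-1/444, 35/444)
j=8 picked index 8: u0 ∈ [-1/222, 23/222)
j=9 picked index 8: u0 ∈ [-13/148, 3/148)
j=10 picked index 9: u0 ∈ [-7/111, 5/111)
j=11 picked index 11: u0 ∈ [-5/444, 1/12)
intersection: [0, 3/148)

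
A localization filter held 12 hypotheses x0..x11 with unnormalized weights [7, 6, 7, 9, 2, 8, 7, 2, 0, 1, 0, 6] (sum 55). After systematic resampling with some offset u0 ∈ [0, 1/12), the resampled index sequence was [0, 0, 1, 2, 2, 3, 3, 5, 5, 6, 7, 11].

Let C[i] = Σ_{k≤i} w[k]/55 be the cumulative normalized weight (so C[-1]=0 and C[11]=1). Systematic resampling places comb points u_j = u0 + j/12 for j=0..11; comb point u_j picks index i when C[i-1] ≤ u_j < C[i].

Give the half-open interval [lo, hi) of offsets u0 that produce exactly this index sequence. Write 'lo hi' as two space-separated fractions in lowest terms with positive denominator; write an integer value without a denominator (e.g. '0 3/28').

C = [7/55, 13/55, 4/11, 29/55, 31/55, 39/55, 46/55, 48/55, 48/55, 49/55, 49/55, 1]
j=0 picked index 0: u0 ∈ [0, 7/55)
j=1 picked index 0: u0 ∈ [-1/12, 29/660)
j=2 picked index 1: u0 ∈ [-13/330, 23/330)
j=3 picked index 2: u0 ∈ [-3/220, 5/44)
j=4 picked index 2: u0 ∈ [-16/165, 1/33)
j=5 picked index 3: u0 ∈ [-7/132, 73/660)
j=6 picked index 3: u0 ∈ [-3/22, 3/110)
j=7 picked index 5: u0 ∈ [-13/660, 83/660)
j=8 picked index 5: u0 ∈ [-17/165, 7/165)
j=9 picked index 6: u0 ∈ [-9/220, 19/220)
j=10 picked index 7: u0 ∈ [1/330, 13/330)
j=11 picked index 11: u0 ∈ [-17/660, 1/12)
intersection: [1/330, 3/110)

1/330 3/110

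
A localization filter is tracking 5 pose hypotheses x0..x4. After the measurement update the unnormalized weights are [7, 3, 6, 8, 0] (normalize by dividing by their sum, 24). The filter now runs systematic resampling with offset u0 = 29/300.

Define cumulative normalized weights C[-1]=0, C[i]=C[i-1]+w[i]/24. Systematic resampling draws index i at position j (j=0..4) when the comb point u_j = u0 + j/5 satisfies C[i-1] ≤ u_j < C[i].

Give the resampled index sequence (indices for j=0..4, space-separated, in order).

0 1 2 3 3

C = [7/24, 5/12, 2/3, 1, 1]
j=0: u_0=29/300 ∈ [0, 7/24) → index 0
j=1: u_1=89/300 ∈ [7/24, 5/12) → index 1
j=2: u_2=149/300 ∈ [5/12, 2/3) → index 2
j=3: u_3=209/300 ∈ [2/3, 1) → index 3
j=4: u_4=269/300 ∈ [2/3, 1) → index 3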